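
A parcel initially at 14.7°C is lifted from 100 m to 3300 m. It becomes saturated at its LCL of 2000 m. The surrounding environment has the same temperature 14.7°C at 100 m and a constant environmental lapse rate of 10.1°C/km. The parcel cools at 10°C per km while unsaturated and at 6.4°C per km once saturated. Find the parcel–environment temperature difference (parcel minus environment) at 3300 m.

+5°C (parcel warmer than environment)

Parcel:
  From 100 m to 2000 m (dry): cools by 10 × 1.9 = 19°C, giving -4.3°C.
  From 2000 m to 3300 m (saturated): cools by 6.4 × 1.3 = 8.32°C, giving -12.62°C.
Environment:
  From 100 m to 3300 m (environment): cools by 10.1 × 3.2 = 32.32°C, giving -17.62°C.
T_parcel − T_env = -12.62 − (-17.62) = +5°C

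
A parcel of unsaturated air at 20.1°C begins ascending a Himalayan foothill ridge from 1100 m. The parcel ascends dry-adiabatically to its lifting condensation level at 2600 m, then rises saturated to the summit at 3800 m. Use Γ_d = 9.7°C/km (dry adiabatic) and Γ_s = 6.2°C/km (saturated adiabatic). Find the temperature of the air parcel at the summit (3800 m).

-1.89°C

1100 → 2600 m (dry, 9.7°C/km): ΔT = -9.7 × 1.5 = -14.55°C → T = 5.55°C
2600 → 3800 m (saturated, 6.2°C/km): ΔT = -6.2 × 1.2 = -7.44°C → T = -1.89°C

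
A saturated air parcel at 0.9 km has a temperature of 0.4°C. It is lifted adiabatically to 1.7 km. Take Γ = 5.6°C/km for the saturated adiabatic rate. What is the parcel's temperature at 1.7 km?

-4.08°C

900–1700 m, saturated adiabatic: Δz = 0.8 km ⇒ ΔT = -4.48°C; T = -4.08°C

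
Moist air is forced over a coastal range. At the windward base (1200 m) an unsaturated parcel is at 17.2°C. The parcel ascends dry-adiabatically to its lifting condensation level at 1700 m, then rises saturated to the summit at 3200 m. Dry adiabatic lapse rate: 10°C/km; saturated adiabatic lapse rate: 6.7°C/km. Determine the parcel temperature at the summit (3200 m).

2.15°C

From 1200 m to 1700 m (dry): cools by 10 × 0.5 = 5°C, giving 12.2°C.
From 1700 m to 3200 m (saturated): cools by 6.7 × 1.5 = 10.05°C, giving 2.15°C.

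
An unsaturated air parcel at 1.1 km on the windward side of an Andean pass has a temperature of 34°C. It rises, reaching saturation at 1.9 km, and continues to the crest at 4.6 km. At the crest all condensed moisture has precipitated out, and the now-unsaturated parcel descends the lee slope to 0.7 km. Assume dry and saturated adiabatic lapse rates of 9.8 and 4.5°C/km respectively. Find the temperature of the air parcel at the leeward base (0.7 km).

1100–1900 m, dry: Δz = 0.8 km ⇒ ΔT = -7.84°C; T = 26.16°C
1900–4600 m, saturated: Δz = 2.7 km ⇒ ΔT = -12.15°C; T = 14.01°C
4600–700 m, dry descent: Δz = 3.9 km ⇒ ΔT = +38.22°C; T = 52.23°C

52.23°C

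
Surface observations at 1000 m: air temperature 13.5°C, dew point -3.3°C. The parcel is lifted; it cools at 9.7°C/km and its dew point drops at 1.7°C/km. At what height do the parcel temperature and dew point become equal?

3100 m

T and T_d converge at 9.7 − 1.7 = 8°C per km
Height above start = (13.5 − (-3.3)) / 8 = 2.1 km
LCL altitude = 1000 m + 2100 m = 3100 m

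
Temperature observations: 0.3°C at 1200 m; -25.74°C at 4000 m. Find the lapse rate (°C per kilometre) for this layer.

Γ = −ΔT/Δz = (0.3 − (-25.74)) / (4000 − 1200) m
  = 26.04°C / 2.8 km = 9.3°C/km

9.3°C/km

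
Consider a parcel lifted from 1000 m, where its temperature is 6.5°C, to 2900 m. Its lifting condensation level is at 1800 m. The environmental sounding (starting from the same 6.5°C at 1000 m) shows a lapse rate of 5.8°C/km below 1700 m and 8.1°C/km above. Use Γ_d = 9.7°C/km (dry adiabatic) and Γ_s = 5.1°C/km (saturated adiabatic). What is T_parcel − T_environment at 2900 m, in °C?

Parcel:
  Dry to 1800 m: -9.7 × 0.8 km = -7.76°C, so T = -1.26°C.
  Saturated to 2900 m: -5.1 × 1.1 km = -5.61°C, so T = -6.87°C.
Environment:
  Environment, lower layer to 1700 m: -5.8 × 0.7 km = -4.06°C, so T = 2.44°C.
  Environment, upper layer to 2900 m: -8.1 × 1.2 km = -9.72°C, so T = -7.28°C.
T_parcel − T_env = -6.87 − (-7.28) = +0.41°C

+0.41°C (parcel warmer than environment)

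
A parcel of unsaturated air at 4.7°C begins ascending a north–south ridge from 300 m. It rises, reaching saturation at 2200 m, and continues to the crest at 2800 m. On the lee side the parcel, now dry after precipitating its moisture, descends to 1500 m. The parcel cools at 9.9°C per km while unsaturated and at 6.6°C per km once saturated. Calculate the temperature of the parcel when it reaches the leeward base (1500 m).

-5.2°C

300 → 2200 m (dry, 9.9°C/km): ΔT = -9.9 × 1.9 = -18.81°C → T = -14.11°C
2200 → 2800 m (saturated, 6.6°C/km): ΔT = -6.6 × 0.6 = -3.96°C → T = -18.07°C
2800 → 1500 m (dry descent, 9.9°C/km): ΔT = +9.9 × 1.3 = +12.87°C → T = -5.2°C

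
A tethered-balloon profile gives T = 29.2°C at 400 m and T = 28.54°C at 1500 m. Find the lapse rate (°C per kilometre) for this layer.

0.6°C/km

Γ = −ΔT/Δz = (29.2 − 28.54) / (1500 − 400) m
  = 0.66°C / 1.1 km = 0.6°C/km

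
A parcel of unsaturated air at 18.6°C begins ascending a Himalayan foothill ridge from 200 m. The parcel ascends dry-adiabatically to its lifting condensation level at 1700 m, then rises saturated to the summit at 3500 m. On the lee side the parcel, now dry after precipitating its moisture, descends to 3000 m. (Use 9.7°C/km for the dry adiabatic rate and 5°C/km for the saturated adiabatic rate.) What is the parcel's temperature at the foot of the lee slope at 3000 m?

-0.1°C

Dry to 1700 m: -9.7 × 1.5 km = -14.55°C, so T = 4.05°C.
Saturated to 3500 m: -5 × 1.8 km = -9°C, so T = -4.95°C.
Dry descent to 3000 m: +9.7 × 0.5 km = +4.85°C, so T = -0.1°C.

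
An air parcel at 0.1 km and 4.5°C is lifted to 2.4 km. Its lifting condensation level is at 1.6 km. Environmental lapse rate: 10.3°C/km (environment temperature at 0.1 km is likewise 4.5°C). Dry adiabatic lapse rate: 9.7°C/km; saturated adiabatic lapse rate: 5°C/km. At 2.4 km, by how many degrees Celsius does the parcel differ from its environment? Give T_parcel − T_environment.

Parcel:
  Dry to 1600 m: -9.7 × 1.5 km = -14.55°C, so T = -10.05°C.
  Saturated to 2400 m: -5 × 0.8 km = -4°C, so T = -14.05°C.
Environment:
  Environment to 2400 m: -10.3 × 2.3 km = -23.69°C, so T = -19.19°C.
T_parcel − T_env = -14.05 − (-19.19) = +5.14°C

+5.14°C (parcel warmer than environment)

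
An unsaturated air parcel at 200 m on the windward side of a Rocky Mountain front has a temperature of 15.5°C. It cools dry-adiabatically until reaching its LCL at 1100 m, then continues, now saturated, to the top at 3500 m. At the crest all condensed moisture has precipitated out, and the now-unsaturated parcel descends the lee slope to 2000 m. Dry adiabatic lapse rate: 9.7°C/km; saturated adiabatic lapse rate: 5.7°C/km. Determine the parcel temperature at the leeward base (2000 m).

200 → 1100 m (dry, 9.7°C/km): ΔT = -9.7 × 0.9 = -8.73°C → T = 6.77°C
1100 → 3500 m (saturated, 5.7°C/km): ΔT = -5.7 × 2.4 = -13.68°C → T = -6.91°C
3500 → 2000 m (dry descent, 9.7°C/km): ΔT = +9.7 × 1.5 = +14.55°C → T = 7.64°C

7.64°C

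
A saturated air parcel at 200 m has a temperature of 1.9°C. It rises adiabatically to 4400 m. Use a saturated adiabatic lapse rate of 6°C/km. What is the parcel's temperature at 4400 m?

-23.3°C

Saturated adiabatic to 4400 m: -6 × 4.2 km = -25.2°C, so T = -23.3°C.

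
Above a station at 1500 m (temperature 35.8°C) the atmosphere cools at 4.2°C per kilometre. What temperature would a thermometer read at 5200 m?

1500–5200 m, environmental: Δz = 3.7 km ⇒ ΔT = -15.54°C; T = 20.26°C

20.26°C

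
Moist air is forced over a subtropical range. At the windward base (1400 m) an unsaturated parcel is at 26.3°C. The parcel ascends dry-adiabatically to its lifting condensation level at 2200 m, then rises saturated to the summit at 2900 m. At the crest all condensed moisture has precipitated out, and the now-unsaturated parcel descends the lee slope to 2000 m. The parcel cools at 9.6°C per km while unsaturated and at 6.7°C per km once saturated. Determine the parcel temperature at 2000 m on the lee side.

From 1400 m to 2200 m (dry): cools by 9.6 × 0.8 = 7.68°C, giving 18.62°C.
From 2200 m to 2900 m (saturated): cools by 6.7 × 0.7 = 4.69°C, giving 13.93°C.
From 2900 m to 2000 m (dry descent): warms by 9.6 × 0.9 = 8.64°C, giving 22.57°C.

22.57°C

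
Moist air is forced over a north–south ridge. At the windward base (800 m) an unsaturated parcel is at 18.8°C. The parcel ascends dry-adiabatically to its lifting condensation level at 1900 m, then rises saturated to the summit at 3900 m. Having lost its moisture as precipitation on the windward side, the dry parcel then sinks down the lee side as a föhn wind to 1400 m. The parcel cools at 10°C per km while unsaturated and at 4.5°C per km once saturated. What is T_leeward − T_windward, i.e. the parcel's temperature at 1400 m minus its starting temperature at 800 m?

+5°C

Dry to 1900 m: -10 × 1.1 km = -11°C, so T = 7.8°C.
Saturated to 3900 m: -4.5 × 2 km = -9°C, so T = -1.2°C.
Dry descent to 1400 m: +10 × 2.5 km = +25°C, so T = 23.8°C.
Net change vs windward start: 23.8 − 18.8 = +5°C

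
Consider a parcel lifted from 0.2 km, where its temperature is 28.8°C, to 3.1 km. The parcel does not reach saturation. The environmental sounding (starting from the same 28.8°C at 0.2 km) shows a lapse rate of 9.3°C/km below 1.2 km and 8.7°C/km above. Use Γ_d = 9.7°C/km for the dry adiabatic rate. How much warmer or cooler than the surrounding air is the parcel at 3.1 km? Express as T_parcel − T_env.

-2.3°C (parcel cooler than environment)

Parcel:
  200 → 3100 m (dry, 9.7°C/km): ΔT = -9.7 × 2.9 = -28.13°C → T = 0.67°C
Environment:
  200 → 1200 m (environment, lower layer, 9.3°C/km): ΔT = -9.3 × 1 = -9.3°C → T = 19.5°C
  1200 → 3100 m (environment, upper layer, 8.7°C/km): ΔT = -8.7 × 1.9 = -16.53°C → T = 2.97°C
T_parcel − T_env = 0.67 − 2.97 = -2.3°C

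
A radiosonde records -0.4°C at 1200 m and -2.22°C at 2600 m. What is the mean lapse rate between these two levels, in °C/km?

1.3°C/km

Γ = −ΔT/Δz = (-0.4 − (-2.22)) / (2600 − 1200) m
  = 1.82°C / 1.4 km = 1.3°C/km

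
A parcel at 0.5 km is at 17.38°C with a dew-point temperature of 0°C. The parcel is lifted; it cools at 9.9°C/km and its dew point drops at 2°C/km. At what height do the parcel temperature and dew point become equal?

2.7 km

T and T_d converge at 9.9 − 2 = 7.9°C per km
Height above start = (17.38 − 0) / 7.9 = 2.2 km
LCL altitude = 500 m + 2200 m = 2700 m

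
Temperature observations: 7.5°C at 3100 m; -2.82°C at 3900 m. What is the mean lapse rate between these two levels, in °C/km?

12.9°C/km

Γ = −ΔT/Δz = (7.5 − (-2.82)) / (3900 − 3100) m
  = 10.32°C / 0.8 km = 12.9°C/km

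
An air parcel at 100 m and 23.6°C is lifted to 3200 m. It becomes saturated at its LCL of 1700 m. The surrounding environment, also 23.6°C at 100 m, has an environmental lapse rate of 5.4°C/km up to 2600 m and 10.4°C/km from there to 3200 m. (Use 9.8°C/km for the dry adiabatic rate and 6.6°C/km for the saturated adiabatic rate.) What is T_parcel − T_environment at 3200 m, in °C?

-5.84°C (parcel cooler than environment)

Parcel:
  Dry to 1700 m: -9.8 × 1.6 km = -15.68°C, so T = 7.92°C.
  Saturated to 3200 m: -6.6 × 1.5 km = -9.9°C, so T = -1.98°C.
Environment:
  Environment, lower layer to 2600 m: -5.4 × 2.5 km = -13.5°C, so T = 10.1°C.
  Environment, upper layer to 3200 m: -10.4 × 0.6 km = -6.24°C, so T = 3.86°C.
T_parcel − T_env = -1.98 − 3.86 = -5.84°C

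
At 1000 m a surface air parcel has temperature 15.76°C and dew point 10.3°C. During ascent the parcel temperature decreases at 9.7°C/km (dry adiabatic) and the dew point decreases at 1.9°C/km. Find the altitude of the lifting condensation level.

1700 m

T and T_d converge at 9.7 − 1.9 = 7.8°C per km
Height above start = (15.76 − 10.3) / 7.8 = 0.7 km
LCL altitude = 1000 m + 700 m = 1700 m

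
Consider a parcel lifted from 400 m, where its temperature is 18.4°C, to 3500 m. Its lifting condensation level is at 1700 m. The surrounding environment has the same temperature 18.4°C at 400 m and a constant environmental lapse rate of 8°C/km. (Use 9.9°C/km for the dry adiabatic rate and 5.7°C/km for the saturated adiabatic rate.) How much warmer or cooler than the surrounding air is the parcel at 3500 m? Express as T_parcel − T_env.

Parcel:
  Dry to 1700 m: -9.9 × 1.3 km = -12.87°C, so T = 5.53°C.
  Saturated to 3500 m: -5.7 × 1.8 km = -10.26°C, so T = -4.73°C.
Environment:
  Environment to 3500 m: -8 × 3.1 km = -24.8°C, so T = -6.4°C.
T_parcel − T_env = -4.73 − (-6.4) = +1.67°C

+1.67°C (parcel warmer than environment)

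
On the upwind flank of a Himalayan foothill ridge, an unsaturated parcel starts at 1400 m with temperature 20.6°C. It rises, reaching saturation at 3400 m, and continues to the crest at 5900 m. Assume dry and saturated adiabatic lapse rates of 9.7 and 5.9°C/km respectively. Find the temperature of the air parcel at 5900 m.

Dry to 3400 m: -9.7 × 2 km = -19.4°C, so T = 1.2°C.
Saturated to 5900 m: -5.9 × 2.5 km = -14.75°C, so T = -13.55°C.

-13.55°C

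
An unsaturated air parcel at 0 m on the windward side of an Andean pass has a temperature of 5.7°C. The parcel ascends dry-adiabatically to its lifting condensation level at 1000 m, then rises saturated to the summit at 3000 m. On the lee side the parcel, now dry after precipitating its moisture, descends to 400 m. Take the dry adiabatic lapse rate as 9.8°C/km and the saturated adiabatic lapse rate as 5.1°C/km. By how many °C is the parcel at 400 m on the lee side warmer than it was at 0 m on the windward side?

+5.48°C

0–1000 m, dry: Δz = 1 km ⇒ ΔT = -9.8°C; T = -4.1°C
1000–3000 m, saturated: Δz = 2 km ⇒ ΔT = -10.2°C; T = -14.3°C
3000–400 m, dry descent: Δz = 2.6 km ⇒ ΔT = +25.48°C; T = 11.18°C
Net change vs windward start: 11.18 − 5.7 = +5.48°C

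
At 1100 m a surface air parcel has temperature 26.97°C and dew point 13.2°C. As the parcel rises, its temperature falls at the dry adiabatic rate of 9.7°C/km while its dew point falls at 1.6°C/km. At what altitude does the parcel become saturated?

T and T_d converge at 9.7 − 1.6 = 8.1°C per km
Height above start = (26.97 − 13.2) / 8.1 = 1.7 km
LCL altitude = 1100 m + 1700 m = 2800 m

2800 m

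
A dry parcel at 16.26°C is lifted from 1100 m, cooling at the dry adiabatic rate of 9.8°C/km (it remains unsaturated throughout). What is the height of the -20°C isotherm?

Height above start = (16.26 − (-20)) / 9.8 = 3.7 km
Altitude = 1100 m + 3700 m = 4800 m

4800 m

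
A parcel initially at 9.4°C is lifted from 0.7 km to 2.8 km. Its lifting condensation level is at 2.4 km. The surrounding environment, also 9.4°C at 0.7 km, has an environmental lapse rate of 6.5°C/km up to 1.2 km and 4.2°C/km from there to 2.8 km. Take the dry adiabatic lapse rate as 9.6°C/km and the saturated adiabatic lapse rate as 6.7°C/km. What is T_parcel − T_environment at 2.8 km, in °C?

Parcel:
  700 → 2400 m (dry, 9.6°C/km): ΔT = -9.6 × 1.7 = -16.32°C → T = -6.92°C
  2400 → 2800 m (saturated, 6.7°C/km): ΔT = -6.7 × 0.4 = -2.68°C → T = -9.6°C
Environment:
  700 → 1200 m (environment, lower layer, 6.5°C/km): ΔT = -6.5 × 0.5 = -3.25°C → T = 6.15°C
  1200 → 2800 m (environment, upper layer, 4.2°C/km): ΔT = -4.2 × 1.6 = -6.72°C → T = -0.57°C
T_parcel − T_env = -9.6 − (-0.57) = -9.03°C

-9.03°C (parcel cooler than environment)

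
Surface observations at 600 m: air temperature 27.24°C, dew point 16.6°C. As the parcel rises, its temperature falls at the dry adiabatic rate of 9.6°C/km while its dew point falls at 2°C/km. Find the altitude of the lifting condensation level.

2000 m

T and T_d converge at 9.6 − 2 = 7.6°C per km
Height above start = (27.24 − 16.6) / 7.6 = 1.4 km
LCL altitude = 600 m + 1400 m = 2000 m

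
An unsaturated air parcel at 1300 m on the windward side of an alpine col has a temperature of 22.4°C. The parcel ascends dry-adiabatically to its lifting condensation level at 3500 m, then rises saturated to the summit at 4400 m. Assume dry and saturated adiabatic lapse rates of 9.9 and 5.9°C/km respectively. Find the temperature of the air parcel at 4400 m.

-4.69°C

1300–3500 m, dry: Δz = 2.2 km ⇒ ΔT = -21.78°C; T = 0.62°C
3500–4400 m, saturated: Δz = 0.9 km ⇒ ΔT = -5.31°C; T = -4.69°C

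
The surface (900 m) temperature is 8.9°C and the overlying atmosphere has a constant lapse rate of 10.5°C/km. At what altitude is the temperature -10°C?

2700 m

Height above start = (8.9 − (-10)) / 10.5 = 1.8 km
Altitude = 900 m + 1800 m = 2700 m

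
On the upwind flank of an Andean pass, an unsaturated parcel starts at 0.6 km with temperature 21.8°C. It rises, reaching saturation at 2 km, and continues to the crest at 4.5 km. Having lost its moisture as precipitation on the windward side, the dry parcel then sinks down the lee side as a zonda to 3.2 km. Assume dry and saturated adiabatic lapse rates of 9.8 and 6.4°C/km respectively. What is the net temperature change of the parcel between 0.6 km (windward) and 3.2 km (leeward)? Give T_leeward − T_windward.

From 600 m to 2000 m (dry): cools by 9.8 × 1.4 = 13.72°C, giving 8.08°C.
From 2000 m to 4500 m (saturated): cools by 6.4 × 2.5 = 16°C, giving -7.92°C.
From 4500 m to 3200 m (dry descent): warms by 9.8 × 1.3 = 12.74°C, giving 4.82°C.
Net change vs windward start: 4.82 − 21.8 = -16.98°C

-16.98°C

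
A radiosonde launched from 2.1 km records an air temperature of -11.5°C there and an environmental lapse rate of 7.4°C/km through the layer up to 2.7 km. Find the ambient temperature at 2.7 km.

From 2100 m to 2700 m (environmental): cools by 7.4 × 0.6 = 4.44°C, giving -15.94°C.

-15.94°C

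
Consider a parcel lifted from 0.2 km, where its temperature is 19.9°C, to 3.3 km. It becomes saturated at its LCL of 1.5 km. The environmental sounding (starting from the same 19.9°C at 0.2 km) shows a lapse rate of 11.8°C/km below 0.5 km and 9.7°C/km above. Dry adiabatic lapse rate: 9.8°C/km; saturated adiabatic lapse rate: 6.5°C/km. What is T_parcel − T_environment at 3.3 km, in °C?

+6.26°C (parcel warmer than environment)

Parcel:
  From 200 m to 1500 m (dry): cools by 9.8 × 1.3 = 12.74°C, giving 7.16°C.
  From 1500 m to 3300 m (saturated): cools by 6.5 × 1.8 = 11.7°C, giving -4.54°C.
Environment:
  From 200 m to 500 m (environment, lower layer): cools by 11.8 × 0.3 = 3.54°C, giving 16.36°C.
  From 500 m to 3300 m (environment, upper layer): cools by 9.7 × 2.8 = 27.16°C, giving -10.8°C.
T_parcel − T_env = -4.54 − (-10.8) = +6.26°C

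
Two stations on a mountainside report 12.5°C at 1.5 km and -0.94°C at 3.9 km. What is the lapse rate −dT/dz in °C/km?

Γ = −ΔT/Δz = (12.5 − (-0.94)) / (3900 − 1500) m
  = 13.44°C / 2.4 km = 5.6°C/km

5.6°C/km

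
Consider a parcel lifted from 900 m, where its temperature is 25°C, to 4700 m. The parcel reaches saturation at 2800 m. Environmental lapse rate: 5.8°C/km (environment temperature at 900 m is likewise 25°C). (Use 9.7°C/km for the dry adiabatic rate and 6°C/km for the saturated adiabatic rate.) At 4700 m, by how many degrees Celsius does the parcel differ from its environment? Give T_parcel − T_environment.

-7.79°C (parcel cooler than environment)

Parcel:
  Dry to 2800 m: -9.7 × 1.9 km = -18.43°C, so T = 6.57°C.
  Saturated to 4700 m: -6 × 1.9 km = -11.4°C, so T = -4.83°C.
Environment:
  Environment to 4700 m: -5.8 × 3.8 km = -22.04°C, so T = 2.96°C.
T_parcel − T_env = -4.83 − 2.96 = -7.79°C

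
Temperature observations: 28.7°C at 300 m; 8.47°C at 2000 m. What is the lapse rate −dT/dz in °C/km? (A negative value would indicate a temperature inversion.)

Γ = −ΔT/Δz = (28.7 − 8.47) / (2000 − 300) m
  = 20.23°C / 1.7 km = 11.9°C/km

11.9°C/km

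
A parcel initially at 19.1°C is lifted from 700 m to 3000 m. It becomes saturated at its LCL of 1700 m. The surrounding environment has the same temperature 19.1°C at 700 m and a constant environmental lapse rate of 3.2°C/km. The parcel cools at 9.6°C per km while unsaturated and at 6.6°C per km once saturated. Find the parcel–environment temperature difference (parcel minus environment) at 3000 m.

-10.82°C (parcel cooler than environment)

Parcel:
  Dry to 1700 m: -9.6 × 1 km = -9.6°C, so T = 9.5°C.
  Saturated to 3000 m: -6.6 × 1.3 km = -8.58°C, so T = 0.92°C.
Environment:
  Environment to 3000 m: -3.2 × 2.3 km = -7.36°C, so T = 11.74°C.
T_parcel − T_env = 0.92 − 11.74 = -10.82°C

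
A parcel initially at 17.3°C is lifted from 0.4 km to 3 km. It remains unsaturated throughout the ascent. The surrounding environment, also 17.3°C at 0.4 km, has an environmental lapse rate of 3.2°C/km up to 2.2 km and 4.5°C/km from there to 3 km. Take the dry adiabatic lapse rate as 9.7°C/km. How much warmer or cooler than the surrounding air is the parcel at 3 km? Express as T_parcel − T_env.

Parcel:
  400 → 3000 m (dry, 9.7°C/km): ΔT = -9.7 × 2.6 = -25.22°C → T = -7.92°C
Environment:
  400 → 2200 m (environment, lower layer, 3.2°C/km): ΔT = -3.2 × 1.8 = -5.76°C → T = 11.54°C
  2200 → 3000 m (environment, upper layer, 4.5°C/km): ΔT = -4.5 × 0.8 = -3.6°C → T = 7.94°C
T_parcel − T_env = -7.92 − 7.94 = -15.86°C

-15.86°C (parcel cooler than environment)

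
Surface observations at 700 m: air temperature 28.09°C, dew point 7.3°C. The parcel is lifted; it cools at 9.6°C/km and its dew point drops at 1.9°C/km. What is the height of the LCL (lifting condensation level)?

T and T_d converge at 9.6 − 1.9 = 7.7°C per km
Height above start = (28.09 − 7.3) / 7.7 = 2.7 km
LCL altitude = 700 m + 2700 m = 3400 m

3400 m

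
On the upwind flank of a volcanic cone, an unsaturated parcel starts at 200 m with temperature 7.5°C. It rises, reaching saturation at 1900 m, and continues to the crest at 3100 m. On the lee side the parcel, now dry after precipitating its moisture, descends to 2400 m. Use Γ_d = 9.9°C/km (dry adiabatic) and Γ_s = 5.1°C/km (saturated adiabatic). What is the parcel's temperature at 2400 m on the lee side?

-8.52°C

200–1900 m, dry: Δz = 1.7 km ⇒ ΔT = -16.83°C; T = -9.33°C
1900–3100 m, saturated: Δz = 1.2 km ⇒ ΔT = -6.12°C; T = -15.45°C
3100–2400 m, dry descent: Δz = 0.7 km ⇒ ΔT = +6.93°C; T = -8.52°C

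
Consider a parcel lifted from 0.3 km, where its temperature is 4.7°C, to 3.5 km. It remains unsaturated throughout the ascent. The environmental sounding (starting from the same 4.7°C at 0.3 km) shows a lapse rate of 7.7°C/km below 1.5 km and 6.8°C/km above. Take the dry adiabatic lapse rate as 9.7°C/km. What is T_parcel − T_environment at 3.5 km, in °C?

Parcel:
  300 → 3500 m (dry, 9.7°C/km): ΔT = -9.7 × 3.2 = -31.04°C → T = -26.34°C
Environment:
  300 → 1500 m (environment, lower layer, 7.7°C/km): ΔT = -7.7 × 1.2 = -9.24°C → T = -4.54°C
  1500 → 3500 m (environment, upper layer, 6.8°C/km): ΔT = -6.8 × 2 = -13.6°C → T = -18.14°C
T_parcel − T_env = -26.34 − (-18.14) = -8.2°C

-8.2°C (parcel cooler than environment)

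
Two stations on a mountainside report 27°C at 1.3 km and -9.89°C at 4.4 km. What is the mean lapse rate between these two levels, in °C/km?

11.9°C/km

Γ = −ΔT/Δz = (27 − (-9.89)) / (4400 − 1300) m
  = 36.89°C / 3.1 km = 11.9°C/km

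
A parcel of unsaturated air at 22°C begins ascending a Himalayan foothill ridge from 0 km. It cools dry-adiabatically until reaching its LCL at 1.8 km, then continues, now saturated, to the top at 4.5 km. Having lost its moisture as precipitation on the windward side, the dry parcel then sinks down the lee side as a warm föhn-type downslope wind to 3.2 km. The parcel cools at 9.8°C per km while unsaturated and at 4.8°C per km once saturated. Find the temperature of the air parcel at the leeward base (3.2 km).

0 → 1800 m (dry, 9.8°C/km): ΔT = -9.8 × 1.8 = -17.64°C → T = 4.36°C
1800 → 4500 m (saturated, 4.8°C/km): ΔT = -4.8 × 2.7 = -12.96°C → T = -8.6°C
4500 → 3200 m (dry descent, 9.8°C/km): ΔT = +9.8 × 1.3 = +12.74°C → T = 4.14°C

4.14°C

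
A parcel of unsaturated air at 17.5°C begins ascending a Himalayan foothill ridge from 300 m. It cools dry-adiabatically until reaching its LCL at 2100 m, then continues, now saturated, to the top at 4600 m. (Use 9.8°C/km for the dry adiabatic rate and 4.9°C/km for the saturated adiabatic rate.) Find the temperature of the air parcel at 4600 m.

-12.39°C

From 300 m to 2100 m (dry): cools by 9.8 × 1.8 = 17.64°C, giving -0.14°C.
From 2100 m to 4600 m (saturated): cools by 4.9 × 2.5 = 12.25°C, giving -12.39°C.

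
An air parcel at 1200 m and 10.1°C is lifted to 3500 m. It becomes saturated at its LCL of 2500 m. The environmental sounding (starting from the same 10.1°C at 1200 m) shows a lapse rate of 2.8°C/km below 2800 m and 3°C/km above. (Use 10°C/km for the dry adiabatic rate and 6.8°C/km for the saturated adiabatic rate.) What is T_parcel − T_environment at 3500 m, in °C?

-13.22°C (parcel cooler than environment)

Parcel:
  1200 → 2500 m (dry, 10°C/km): ΔT = -10 × 1.3 = -13°C → T = -2.9°C
  2500 → 3500 m (saturated, 6.8°C/km): ΔT = -6.8 × 1 = -6.8°C → T = -9.7°C
Environment:
  1200 → 2800 m (environment, lower layer, 2.8°C/km): ΔT = -2.8 × 1.6 = -4.48°C → T = 5.62°C
  2800 → 3500 m (environment, upper layer, 3°C/km): ΔT = -3 × 0.7 = -2.1°C → T = 3.52°C
T_parcel − T_env = -9.7 − 3.52 = -13.22°C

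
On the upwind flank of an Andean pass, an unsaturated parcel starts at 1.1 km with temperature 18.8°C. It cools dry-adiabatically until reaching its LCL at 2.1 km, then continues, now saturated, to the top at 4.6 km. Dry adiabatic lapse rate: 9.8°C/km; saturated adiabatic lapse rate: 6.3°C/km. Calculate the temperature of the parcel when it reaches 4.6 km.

-6.75°C

Dry to 2100 m: -9.8 × 1 km = -9.8°C, so T = 9°C.
Saturated to 4600 m: -6.3 × 2.5 km = -15.75°C, so T = -6.75°C.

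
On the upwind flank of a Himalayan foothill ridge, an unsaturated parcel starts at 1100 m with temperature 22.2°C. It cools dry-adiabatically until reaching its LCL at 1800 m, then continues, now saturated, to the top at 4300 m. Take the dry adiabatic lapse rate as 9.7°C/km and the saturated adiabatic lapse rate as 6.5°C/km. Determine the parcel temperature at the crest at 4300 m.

1100 → 1800 m (dry, 9.7°C/km): ΔT = -9.7 × 0.7 = -6.79°C → T = 15.41°C
1800 → 4300 m (saturated, 6.5°C/km): ΔT = -6.5 × 2.5 = -16.25°C → T = -0.84°C

-0.84°C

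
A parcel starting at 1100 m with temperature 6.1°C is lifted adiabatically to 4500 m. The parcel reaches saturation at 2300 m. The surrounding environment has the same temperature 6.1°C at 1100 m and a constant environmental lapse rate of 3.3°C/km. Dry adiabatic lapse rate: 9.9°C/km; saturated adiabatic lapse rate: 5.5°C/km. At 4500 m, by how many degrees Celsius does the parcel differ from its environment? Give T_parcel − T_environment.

-12.76°C (parcel cooler than environment)

Parcel:
  1100–2300 m, dry: Δz = 1.2 km ⇒ ΔT = -11.88°C; T = -5.78°C
  2300–4500 m, saturated: Δz = 2.2 km ⇒ ΔT = -12.1°C; T = -17.88°C
Environment:
  1100–4500 m, environment: Δz = 3.4 km ⇒ ΔT = -11.22°C; T = -5.12°C
T_parcel − T_env = -17.88 − (-5.12) = -12.76°C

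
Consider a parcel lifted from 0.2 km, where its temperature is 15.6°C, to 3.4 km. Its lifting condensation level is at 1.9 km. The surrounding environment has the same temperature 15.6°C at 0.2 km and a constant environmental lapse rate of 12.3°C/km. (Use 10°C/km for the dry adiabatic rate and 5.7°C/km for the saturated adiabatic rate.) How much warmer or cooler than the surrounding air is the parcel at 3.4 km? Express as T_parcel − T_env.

+13.81°C (parcel warmer than environment)

Parcel:
  From 200 m to 1900 m (dry): cools by 10 × 1.7 = 17°C, giving -1.4°C.
  From 1900 m to 3400 m (saturated): cools by 5.7 × 1.5 = 8.55°C, giving -9.95°C.
Environment:
  From 200 m to 3400 m (environment): cools by 12.3 × 3.2 = 39.36°C, giving -23.76°C.
T_parcel − T_env = -9.95 − (-23.76) = +13.81°C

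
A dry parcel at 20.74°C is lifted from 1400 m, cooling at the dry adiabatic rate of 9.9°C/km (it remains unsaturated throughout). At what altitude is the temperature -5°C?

4000 m

Height above start = (20.74 − (-5)) / 9.9 = 2.6 km
Altitude = 1400 m + 2600 m = 4000 m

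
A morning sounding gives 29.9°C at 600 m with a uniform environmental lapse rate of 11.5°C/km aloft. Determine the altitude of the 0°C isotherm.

Height above start = (29.9 − 0) / 11.5 = 2.6 km
Altitude = 600 m + 2600 m = 3200 m

3200 m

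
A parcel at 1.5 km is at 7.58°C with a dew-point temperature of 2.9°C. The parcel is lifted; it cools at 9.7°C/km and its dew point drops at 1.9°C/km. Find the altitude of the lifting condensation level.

T and T_d converge at 9.7 − 1.9 = 7.8°C per km
Height above start = (7.58 − 2.9) / 7.8 = 0.6 km
LCL altitude = 1500 m + 600 m = 2100 m

2.1 km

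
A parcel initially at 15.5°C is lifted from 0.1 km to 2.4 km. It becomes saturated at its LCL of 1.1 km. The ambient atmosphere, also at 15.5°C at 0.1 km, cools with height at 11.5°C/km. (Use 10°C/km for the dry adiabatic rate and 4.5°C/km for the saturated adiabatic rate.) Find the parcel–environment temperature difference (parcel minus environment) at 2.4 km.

+10.6°C (parcel warmer than environment)

Parcel:
  From 100 m to 1100 m (dry): cools by 10 × 1 = 10°C, giving 5.5°C.
  From 1100 m to 2400 m (saturated): cools by 4.5 × 1.3 = 5.85°C, giving -0.35°C.
Environment:
  From 100 m to 2400 m (environment): cools by 11.5 × 2.3 = 26.45°C, giving -10.95°C.
T_parcel − T_env = -0.35 − (-10.95) = +10.6°C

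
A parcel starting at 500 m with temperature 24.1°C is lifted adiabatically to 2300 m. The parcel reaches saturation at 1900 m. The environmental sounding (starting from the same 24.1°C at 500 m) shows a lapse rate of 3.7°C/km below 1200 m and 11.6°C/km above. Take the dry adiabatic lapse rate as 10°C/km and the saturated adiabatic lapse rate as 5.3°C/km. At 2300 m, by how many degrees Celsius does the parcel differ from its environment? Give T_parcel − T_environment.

-0.77°C (parcel cooler than environment)

Parcel:
  500 → 1900 m (dry, 10°C/km): ΔT = -10 × 1.4 = -14°C → T = 10.1°C
  1900 → 2300 m (saturated, 5.3°C/km): ΔT = -5.3 × 0.4 = -2.12°C → T = 7.98°C
Environment:
  500 → 1200 m (environment, lower layer, 3.7°C/km): ΔT = -3.7 × 0.7 = -2.59°C → T = 21.51°C
  1200 → 2300 m (environment, upper layer, 11.6°C/km): ΔT = -11.6 × 1.1 = -12.76°C → T = 8.75°C
T_parcel − T_env = 7.98 − 8.75 = -0.77°C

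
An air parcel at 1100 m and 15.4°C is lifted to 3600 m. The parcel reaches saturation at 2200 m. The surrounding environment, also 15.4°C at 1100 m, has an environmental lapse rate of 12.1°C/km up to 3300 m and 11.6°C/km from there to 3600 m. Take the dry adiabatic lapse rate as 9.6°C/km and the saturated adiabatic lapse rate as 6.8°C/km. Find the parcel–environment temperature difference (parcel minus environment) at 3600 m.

Parcel:
  From 1100 m to 2200 m (dry): cools by 9.6 × 1.1 = 10.56°C, giving 4.84°C.
  From 2200 m to 3600 m (saturated): cools by 6.8 × 1.4 = 9.52°C, giving -4.68°C.
Environment:
  From 1100 m to 3300 m (environment, lower layer): cools by 12.1 × 2.2 = 26.62°C, giving -11.22°C.
  From 3300 m to 3600 m (environment, upper layer): cools by 11.6 × 0.3 = 3.48°C, giving -14.7°C.
T_parcel − T_env = -4.68 − (-14.7) = +10.02°C

+10.02°C (parcel warmer than environment)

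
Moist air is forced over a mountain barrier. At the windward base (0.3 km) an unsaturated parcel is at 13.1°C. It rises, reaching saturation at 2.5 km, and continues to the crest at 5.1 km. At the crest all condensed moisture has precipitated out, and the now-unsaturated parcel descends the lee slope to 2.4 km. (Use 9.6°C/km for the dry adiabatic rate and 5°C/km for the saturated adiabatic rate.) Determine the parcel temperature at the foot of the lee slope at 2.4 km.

4.9°C

300–2500 m, dry: Δz = 2.2 km ⇒ ΔT = -21.12°C; T = -8.02°C
2500–5100 m, saturated: Δz = 2.6 km ⇒ ΔT = -13°C; T = -21.02°C
5100–2400 m, dry descent: Δz = 2.7 km ⇒ ΔT = +25.92°C; T = 4.9°C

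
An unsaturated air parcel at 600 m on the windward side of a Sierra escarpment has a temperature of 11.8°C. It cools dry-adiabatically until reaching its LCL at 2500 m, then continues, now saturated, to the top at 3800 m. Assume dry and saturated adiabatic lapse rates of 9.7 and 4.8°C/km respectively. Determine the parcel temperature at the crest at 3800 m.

-12.87°C

600 → 2500 m (dry, 9.7°C/km): ΔT = -9.7 × 1.9 = -18.43°C → T = -6.63°C
2500 → 3800 m (saturated, 4.8°C/km): ΔT = -4.8 × 1.3 = -6.24°C → T = -12.87°C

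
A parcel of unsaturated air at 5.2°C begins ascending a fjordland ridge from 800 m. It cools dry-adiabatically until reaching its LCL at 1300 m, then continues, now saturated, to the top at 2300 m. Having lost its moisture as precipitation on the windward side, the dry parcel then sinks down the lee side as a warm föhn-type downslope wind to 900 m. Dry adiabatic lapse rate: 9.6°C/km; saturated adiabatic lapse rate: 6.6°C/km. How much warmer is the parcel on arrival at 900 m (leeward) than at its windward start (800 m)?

+2.04°C

800–1300 m, dry: Δz = 0.5 km ⇒ ΔT = -4.8°C; T = 0.4°C
1300–2300 m, saturated: Δz = 1 km ⇒ ΔT = -6.6°C; T = -6.2°C
2300–900 m, dry descent: Δz = 1.4 km ⇒ ΔT = +13.44°C; T = 7.24°C
Net change vs windward start: 7.24 − 5.2 = +2.04°C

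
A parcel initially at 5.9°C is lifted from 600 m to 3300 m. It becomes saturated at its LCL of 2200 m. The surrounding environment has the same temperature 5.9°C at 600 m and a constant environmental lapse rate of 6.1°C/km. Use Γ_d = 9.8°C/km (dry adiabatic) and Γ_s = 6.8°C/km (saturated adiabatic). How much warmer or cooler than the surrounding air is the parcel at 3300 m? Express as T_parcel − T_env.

-6.69°C (parcel cooler than environment)

Parcel:
  From 600 m to 2200 m (dry): cools by 9.8 × 1.6 = 15.68°C, giving -9.78°C.
  From 2200 m to 3300 m (saturated): cools by 6.8 × 1.1 = 7.48°C, giving -17.26°C.
Environment:
  From 600 m to 3300 m (environment): cools by 6.1 × 2.7 = 16.47°C, giving -10.57°C.
T_parcel − T_env = -17.26 − (-10.57) = -6.69°C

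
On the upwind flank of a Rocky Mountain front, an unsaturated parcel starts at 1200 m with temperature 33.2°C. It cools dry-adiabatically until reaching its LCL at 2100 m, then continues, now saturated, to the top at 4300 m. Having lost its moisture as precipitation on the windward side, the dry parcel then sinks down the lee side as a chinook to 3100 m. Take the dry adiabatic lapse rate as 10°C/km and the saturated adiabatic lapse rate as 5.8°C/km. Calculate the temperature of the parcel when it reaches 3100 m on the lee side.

23.44°C

Dry to 2100 m: -10 × 0.9 km = -9°C, so T = 24.2°C.
Saturated to 4300 m: -5.8 × 2.2 km = -12.76°C, so T = 11.44°C.
Dry descent to 3100 m: +10 × 1.2 km = +12°C, so T = 23.44°C.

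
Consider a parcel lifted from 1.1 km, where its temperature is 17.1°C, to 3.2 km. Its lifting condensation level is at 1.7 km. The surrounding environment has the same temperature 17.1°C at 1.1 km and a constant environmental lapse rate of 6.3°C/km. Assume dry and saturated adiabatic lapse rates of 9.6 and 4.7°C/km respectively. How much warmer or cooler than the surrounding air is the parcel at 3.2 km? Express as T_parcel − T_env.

Parcel:
  1100 → 1700 m (dry, 9.6°C/km): ΔT = -9.6 × 0.6 = -5.76°C → T = 11.34°C
  1700 → 3200 m (saturated, 4.7°C/km): ΔT = -4.7 × 1.5 = -7.05°C → T = 4.29°C
Environment:
  1100 → 3200 m (environment, 6.3°C/km): ΔT = -6.3 × 2.1 = -13.23°C → T = 3.87°C
T_parcel − T_env = 4.29 − 3.87 = +0.42°C

+0.42°C (parcel warmer than environment)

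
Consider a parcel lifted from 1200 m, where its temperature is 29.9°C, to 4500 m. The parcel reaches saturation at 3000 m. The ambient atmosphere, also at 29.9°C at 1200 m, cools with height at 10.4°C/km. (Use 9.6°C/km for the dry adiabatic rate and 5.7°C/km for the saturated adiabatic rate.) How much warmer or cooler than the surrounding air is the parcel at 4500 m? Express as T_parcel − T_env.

+8.49°C (parcel warmer than environment)

Parcel:
  Dry to 3000 m: -9.6 × 1.8 km = -17.28°C, so T = 12.62°C.
  Saturated to 4500 m: -5.7 × 1.5 km = -8.55°C, so T = 4.07°C.
Environment:
  Environment to 4500 m: -10.4 × 3.3 km = -34.32°C, so T = -4.42°C.
T_parcel − T_env = 4.07 − (-4.42) = +8.49°C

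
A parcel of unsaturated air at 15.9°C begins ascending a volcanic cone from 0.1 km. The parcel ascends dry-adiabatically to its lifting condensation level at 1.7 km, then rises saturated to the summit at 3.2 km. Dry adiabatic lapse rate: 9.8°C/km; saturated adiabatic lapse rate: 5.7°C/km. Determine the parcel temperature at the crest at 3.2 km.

100 → 1700 m (dry, 9.8°C/km): ΔT = -9.8 × 1.6 = -15.68°C → T = 0.22°C
1700 → 3200 m (saturated, 5.7°C/km): ΔT = -5.7 × 1.5 = -8.55°C → T = -8.33°C

-8.33°C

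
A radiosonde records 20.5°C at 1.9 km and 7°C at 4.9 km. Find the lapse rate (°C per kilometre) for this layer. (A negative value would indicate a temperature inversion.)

Γ = −ΔT/Δz = (20.5 − 7) / (4900 − 1900) m
  = 13.5°C / 3 km = 4.5°C/km

4.5°C/km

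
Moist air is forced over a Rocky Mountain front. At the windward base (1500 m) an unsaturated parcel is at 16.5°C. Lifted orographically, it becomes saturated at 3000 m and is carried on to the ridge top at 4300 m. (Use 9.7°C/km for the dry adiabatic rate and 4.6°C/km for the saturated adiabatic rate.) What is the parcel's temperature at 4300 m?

-4.03°C

1500–3000 m, dry: Δz = 1.5 km ⇒ ΔT = -14.55°C; T = 1.95°C
3000–4300 m, saturated: Δz = 1.3 km ⇒ ΔT = -5.98°C; T = -4.03°C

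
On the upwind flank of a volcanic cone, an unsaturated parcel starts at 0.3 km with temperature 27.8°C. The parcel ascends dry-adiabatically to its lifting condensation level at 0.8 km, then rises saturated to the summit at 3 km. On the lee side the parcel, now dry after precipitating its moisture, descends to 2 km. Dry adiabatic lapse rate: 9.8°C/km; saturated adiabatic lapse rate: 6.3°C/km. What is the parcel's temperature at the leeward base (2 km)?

Dry to 800 m: -9.8 × 0.5 km = -4.9°C, so T = 22.9°C.
Saturated to 3000 m: -6.3 × 2.2 km = -13.86°C, so T = 9.04°C.
Dry descent to 2000 m: +9.8 × 1 km = +9.8°C, so T = 18.84°C.

18.84°C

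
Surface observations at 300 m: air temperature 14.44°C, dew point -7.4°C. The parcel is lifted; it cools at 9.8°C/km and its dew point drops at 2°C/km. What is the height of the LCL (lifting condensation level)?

3100 m

T and T_d converge at 9.8 − 2 = 7.8°C per km
Height above start = (14.44 − (-7.4)) / 7.8 = 2.8 km
LCL altitude = 300 m + 2800 m = 3100 m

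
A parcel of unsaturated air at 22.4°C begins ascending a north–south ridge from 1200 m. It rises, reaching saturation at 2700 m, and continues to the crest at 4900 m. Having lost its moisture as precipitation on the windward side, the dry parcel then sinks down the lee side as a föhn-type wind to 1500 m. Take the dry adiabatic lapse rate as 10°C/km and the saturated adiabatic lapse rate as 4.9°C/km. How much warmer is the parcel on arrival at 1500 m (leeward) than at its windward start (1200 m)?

1200 → 2700 m (dry, 10°C/km): ΔT = -10 × 1.5 = -15°C → T = 7.4°C
2700 → 4900 m (saturated, 4.9°C/km): ΔT = -4.9 × 2.2 = -10.78°C → T = -3.38°C
4900 → 1500 m (dry descent, 10°C/km): ΔT = +10 × 3.4 = +34°C → T = 30.62°C
Net change vs windward start: 30.62 − 22.4 = +8.22°C

+8.22°C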